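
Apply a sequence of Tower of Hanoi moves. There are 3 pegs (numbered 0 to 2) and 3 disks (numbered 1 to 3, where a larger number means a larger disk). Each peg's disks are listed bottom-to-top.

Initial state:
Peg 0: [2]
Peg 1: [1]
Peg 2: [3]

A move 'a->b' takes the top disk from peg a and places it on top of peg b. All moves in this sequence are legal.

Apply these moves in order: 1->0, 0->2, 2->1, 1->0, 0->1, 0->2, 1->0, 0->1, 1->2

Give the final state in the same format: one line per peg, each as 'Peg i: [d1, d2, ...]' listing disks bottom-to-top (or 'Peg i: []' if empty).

After move 1 (1->0):
Peg 0: [2, 1]
Peg 1: []
Peg 2: [3]

After move 2 (0->2):
Peg 0: [2]
Peg 1: []
Peg 2: [3, 1]

After move 3 (2->1):
Peg 0: [2]
Peg 1: [1]
Peg 2: [3]

After move 4 (1->0):
Peg 0: [2, 1]
Peg 1: []
Peg 2: [3]

After move 5 (0->1):
Peg 0: [2]
Peg 1: [1]
Peg 2: [3]

After move 6 (0->2):
Peg 0: []
Peg 1: [1]
Peg 2: [3, 2]

After move 7 (1->0):
Peg 0: [1]
Peg 1: []
Peg 2: [3, 2]

After move 8 (0->1):
Peg 0: []
Peg 1: [1]
Peg 2: [3, 2]

After move 9 (1->2):
Peg 0: []
Peg 1: []
Peg 2: [3, 2, 1]

Answer: Peg 0: []
Peg 1: []
Peg 2: [3, 2, 1]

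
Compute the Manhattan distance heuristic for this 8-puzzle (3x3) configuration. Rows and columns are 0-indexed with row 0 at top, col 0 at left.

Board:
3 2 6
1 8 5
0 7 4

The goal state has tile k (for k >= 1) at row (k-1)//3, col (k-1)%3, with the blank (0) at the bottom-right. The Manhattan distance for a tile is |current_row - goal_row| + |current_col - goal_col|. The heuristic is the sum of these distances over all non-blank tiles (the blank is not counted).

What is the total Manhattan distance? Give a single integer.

Answer: 10

Derivation:
Tile 3: (0,0)->(0,2) = 2
Tile 2: (0,1)->(0,1) = 0
Tile 6: (0,2)->(1,2) = 1
Tile 1: (1,0)->(0,0) = 1
Tile 8: (1,1)->(2,1) = 1
Tile 5: (1,2)->(1,1) = 1
Tile 7: (2,1)->(2,0) = 1
Tile 4: (2,2)->(1,0) = 3
Sum: 2 + 0 + 1 + 1 + 1 + 1 + 1 + 3 = 10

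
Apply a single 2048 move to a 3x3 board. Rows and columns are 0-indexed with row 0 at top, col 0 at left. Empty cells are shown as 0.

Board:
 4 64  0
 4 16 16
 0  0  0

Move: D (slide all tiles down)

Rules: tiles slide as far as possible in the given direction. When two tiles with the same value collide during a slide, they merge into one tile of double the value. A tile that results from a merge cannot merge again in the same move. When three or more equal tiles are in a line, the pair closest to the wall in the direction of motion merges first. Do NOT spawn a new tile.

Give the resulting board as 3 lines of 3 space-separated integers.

Answer:  0  0  0
 0 64  0
 8 16 16

Derivation:
Slide down:
col 0: [4, 4, 0] -> [0, 0, 8]
col 1: [64, 16, 0] -> [0, 64, 16]
col 2: [0, 16, 0] -> [0, 0, 16]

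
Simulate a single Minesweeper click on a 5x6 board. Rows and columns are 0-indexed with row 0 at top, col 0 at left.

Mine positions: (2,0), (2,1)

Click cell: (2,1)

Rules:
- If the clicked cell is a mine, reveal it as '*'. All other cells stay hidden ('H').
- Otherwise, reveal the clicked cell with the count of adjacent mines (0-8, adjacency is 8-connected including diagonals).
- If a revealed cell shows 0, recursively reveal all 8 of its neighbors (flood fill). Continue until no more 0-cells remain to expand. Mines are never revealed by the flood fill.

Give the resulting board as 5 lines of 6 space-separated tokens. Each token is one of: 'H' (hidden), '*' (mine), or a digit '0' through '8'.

H H H H H H
H H H H H H
H * H H H H
H H H H H H
H H H H H H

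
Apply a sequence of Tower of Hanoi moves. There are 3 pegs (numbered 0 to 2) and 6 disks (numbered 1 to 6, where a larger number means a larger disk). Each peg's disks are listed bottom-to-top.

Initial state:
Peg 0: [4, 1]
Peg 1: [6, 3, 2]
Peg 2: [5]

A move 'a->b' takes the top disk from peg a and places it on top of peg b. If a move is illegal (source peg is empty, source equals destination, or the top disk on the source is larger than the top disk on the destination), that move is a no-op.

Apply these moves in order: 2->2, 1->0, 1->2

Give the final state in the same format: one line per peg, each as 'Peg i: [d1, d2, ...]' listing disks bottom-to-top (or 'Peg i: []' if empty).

After move 1 (2->2):
Peg 0: [4, 1]
Peg 1: [6, 3, 2]
Peg 2: [5]

After move 2 (1->0):
Peg 0: [4, 1]
Peg 1: [6, 3, 2]
Peg 2: [5]

After move 3 (1->2):
Peg 0: [4, 1]
Peg 1: [6, 3]
Peg 2: [5, 2]

Answer: Peg 0: [4, 1]
Peg 1: [6, 3]
Peg 2: [5, 2]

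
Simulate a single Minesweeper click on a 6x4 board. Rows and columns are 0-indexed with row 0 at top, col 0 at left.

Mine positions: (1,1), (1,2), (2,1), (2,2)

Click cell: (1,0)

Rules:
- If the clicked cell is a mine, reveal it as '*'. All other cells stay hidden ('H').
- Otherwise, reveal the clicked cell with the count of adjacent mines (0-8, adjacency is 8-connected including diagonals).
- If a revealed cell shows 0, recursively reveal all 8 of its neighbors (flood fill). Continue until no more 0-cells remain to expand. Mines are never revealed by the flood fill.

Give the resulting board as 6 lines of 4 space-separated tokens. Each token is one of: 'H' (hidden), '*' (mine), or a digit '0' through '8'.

H H H H
2 H H H
H H H H
H H H H
H H H H
H H H H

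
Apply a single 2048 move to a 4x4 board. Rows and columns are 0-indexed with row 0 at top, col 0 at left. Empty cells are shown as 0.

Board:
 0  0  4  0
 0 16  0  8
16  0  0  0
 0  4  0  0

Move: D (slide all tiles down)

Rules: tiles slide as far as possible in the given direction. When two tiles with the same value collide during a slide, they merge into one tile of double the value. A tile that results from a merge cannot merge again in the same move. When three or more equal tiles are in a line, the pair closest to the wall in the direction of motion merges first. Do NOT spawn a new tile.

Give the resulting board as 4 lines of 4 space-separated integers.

Answer:  0  0  0  0
 0  0  0  0
 0 16  0  0
16  4  4  8

Derivation:
Slide down:
col 0: [0, 0, 16, 0] -> [0, 0, 0, 16]
col 1: [0, 16, 0, 4] -> [0, 0, 16, 4]
col 2: [4, 0, 0, 0] -> [0, 0, 0, 4]
col 3: [0, 8, 0, 0] -> [0, 0, 0, 8]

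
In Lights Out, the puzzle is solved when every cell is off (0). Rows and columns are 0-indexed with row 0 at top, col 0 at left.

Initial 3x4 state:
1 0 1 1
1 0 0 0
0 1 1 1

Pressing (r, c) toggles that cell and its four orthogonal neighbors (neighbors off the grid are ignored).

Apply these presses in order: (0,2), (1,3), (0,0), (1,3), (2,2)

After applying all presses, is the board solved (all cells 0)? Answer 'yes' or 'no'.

After press 1 at (0,2):
1 1 0 0
1 0 1 0
0 1 1 1

After press 2 at (1,3):
1 1 0 1
1 0 0 1
0 1 1 0

After press 3 at (0,0):
0 0 0 1
0 0 0 1
0 1 1 0

After press 4 at (1,3):
0 0 0 0
0 0 1 0
0 1 1 1

After press 5 at (2,2):
0 0 0 0
0 0 0 0
0 0 0 0

Lights still on: 0

Answer: yes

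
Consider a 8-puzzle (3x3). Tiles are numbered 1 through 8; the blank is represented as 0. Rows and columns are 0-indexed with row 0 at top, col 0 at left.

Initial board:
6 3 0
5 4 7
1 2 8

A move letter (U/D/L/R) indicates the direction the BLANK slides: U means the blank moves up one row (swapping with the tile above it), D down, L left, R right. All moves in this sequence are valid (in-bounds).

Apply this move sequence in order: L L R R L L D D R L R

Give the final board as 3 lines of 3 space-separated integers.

Answer: 5 6 3
1 4 7
2 0 8

Derivation:
After move 1 (L):
6 0 3
5 4 7
1 2 8

After move 2 (L):
0 6 3
5 4 7
1 2 8

After move 3 (R):
6 0 3
5 4 7
1 2 8

After move 4 (R):
6 3 0
5 4 7
1 2 8

After move 5 (L):
6 0 3
5 4 7
1 2 8

After move 6 (L):
0 6 3
5 4 7
1 2 8

After move 7 (D):
5 6 3
0 4 7
1 2 8

After move 8 (D):
5 6 3
1 4 7
0 2 8

After move 9 (R):
5 6 3
1 4 7
2 0 8

After move 10 (L):
5 6 3
1 4 7
0 2 8

After move 11 (R):
5 6 3
1 4 7
2 0 8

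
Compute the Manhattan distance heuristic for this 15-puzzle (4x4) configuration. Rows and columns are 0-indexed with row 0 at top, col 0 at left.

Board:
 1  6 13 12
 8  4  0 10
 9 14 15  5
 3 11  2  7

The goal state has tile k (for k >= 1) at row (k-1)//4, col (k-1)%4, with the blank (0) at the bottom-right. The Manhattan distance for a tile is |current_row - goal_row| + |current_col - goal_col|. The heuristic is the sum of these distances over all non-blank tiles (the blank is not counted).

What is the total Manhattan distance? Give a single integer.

Answer: 37

Derivation:
Tile 1: at (0,0), goal (0,0), distance |0-0|+|0-0| = 0
Tile 6: at (0,1), goal (1,1), distance |0-1|+|1-1| = 1
Tile 13: at (0,2), goal (3,0), distance |0-3|+|2-0| = 5
Tile 12: at (0,3), goal (2,3), distance |0-2|+|3-3| = 2
Tile 8: at (1,0), goal (1,3), distance |1-1|+|0-3| = 3
Tile 4: at (1,1), goal (0,3), distance |1-0|+|1-3| = 3
Tile 10: at (1,3), goal (2,1), distance |1-2|+|3-1| = 3
Tile 9: at (2,0), goal (2,0), distance |2-2|+|0-0| = 0
Tile 14: at (2,1), goal (3,1), distance |2-3|+|1-1| = 1
Tile 15: at (2,2), goal (3,2), distance |2-3|+|2-2| = 1
Tile 5: at (2,3), goal (1,0), distance |2-1|+|3-0| = 4
Tile 3: at (3,0), goal (0,2), distance |3-0|+|0-2| = 5
Tile 11: at (3,1), goal (2,2), distance |3-2|+|1-2| = 2
Tile 2: at (3,2), goal (0,1), distance |3-0|+|2-1| = 4
Tile 7: at (3,3), goal (1,2), distance |3-1|+|3-2| = 3
Sum: 0 + 1 + 5 + 2 + 3 + 3 + 3 + 0 + 1 + 1 + 4 + 5 + 2 + 4 + 3 = 37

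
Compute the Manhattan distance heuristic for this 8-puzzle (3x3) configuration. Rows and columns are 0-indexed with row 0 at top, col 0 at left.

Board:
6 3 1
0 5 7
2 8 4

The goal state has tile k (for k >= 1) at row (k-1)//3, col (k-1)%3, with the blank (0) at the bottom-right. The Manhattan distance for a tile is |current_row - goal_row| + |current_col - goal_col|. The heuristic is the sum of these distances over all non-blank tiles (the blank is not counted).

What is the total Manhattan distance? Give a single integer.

Tile 6: (0,0)->(1,2) = 3
Tile 3: (0,1)->(0,2) = 1
Tile 1: (0,2)->(0,0) = 2
Tile 5: (1,1)->(1,1) = 0
Tile 7: (1,2)->(2,0) = 3
Tile 2: (2,0)->(0,1) = 3
Tile 8: (2,1)->(2,1) = 0
Tile 4: (2,2)->(1,0) = 3
Sum: 3 + 1 + 2 + 0 + 3 + 3 + 0 + 3 = 15

Answer: 15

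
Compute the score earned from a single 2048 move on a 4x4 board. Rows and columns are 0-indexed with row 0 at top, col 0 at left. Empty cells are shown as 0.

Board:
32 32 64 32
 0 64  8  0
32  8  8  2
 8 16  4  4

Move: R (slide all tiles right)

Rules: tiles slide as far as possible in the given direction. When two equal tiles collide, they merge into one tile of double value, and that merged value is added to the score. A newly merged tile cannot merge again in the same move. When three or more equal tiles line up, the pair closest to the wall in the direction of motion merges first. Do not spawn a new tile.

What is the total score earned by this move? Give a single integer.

Slide right:
row 0: [32, 32, 64, 32] -> [0, 64, 64, 32]  score +64 (running 64)
row 1: [0, 64, 8, 0] -> [0, 0, 64, 8]  score +0 (running 64)
row 2: [32, 8, 8, 2] -> [0, 32, 16, 2]  score +16 (running 80)
row 3: [8, 16, 4, 4] -> [0, 8, 16, 8]  score +8 (running 88)
Board after move:
 0 64 64 32
 0  0 64  8
 0 32 16  2
 0  8 16  8

Answer: 88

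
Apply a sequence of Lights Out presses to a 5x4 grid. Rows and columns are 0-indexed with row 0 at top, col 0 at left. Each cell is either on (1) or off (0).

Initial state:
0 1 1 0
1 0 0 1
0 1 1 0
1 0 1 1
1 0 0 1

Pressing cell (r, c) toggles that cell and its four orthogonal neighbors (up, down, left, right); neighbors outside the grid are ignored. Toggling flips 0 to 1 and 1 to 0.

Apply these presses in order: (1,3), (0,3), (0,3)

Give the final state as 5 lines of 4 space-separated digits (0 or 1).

After press 1 at (1,3):
0 1 1 1
1 0 1 0
0 1 1 1
1 0 1 1
1 0 0 1

After press 2 at (0,3):
0 1 0 0
1 0 1 1
0 1 1 1
1 0 1 1
1 0 0 1

After press 3 at (0,3):
0 1 1 1
1 0 1 0
0 1 1 1
1 0 1 1
1 0 0 1

Answer: 0 1 1 1
1 0 1 0
0 1 1 1
1 0 1 1
1 0 0 1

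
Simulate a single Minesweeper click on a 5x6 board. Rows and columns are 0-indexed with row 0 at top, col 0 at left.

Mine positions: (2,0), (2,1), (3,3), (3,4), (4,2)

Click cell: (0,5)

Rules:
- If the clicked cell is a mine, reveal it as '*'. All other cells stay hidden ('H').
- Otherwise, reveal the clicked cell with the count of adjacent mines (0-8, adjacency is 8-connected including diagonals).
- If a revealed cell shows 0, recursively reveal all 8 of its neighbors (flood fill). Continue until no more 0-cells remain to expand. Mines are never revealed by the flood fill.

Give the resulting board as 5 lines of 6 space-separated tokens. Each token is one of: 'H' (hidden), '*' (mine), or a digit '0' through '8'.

0 0 0 0 0 0
2 2 1 0 0 0
H H 2 2 2 1
H H H H H H
H H H H H H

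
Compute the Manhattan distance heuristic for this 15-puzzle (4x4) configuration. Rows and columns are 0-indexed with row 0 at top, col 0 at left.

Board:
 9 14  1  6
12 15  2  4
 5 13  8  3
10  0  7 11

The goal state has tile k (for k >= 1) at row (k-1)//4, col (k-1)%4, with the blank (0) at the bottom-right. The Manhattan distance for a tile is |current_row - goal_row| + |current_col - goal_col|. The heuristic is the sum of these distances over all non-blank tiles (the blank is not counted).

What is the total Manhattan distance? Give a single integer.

Answer: 34

Derivation:
Tile 9: at (0,0), goal (2,0), distance |0-2|+|0-0| = 2
Tile 14: at (0,1), goal (3,1), distance |0-3|+|1-1| = 3
Tile 1: at (0,2), goal (0,0), distance |0-0|+|2-0| = 2
Tile 6: at (0,3), goal (1,1), distance |0-1|+|3-1| = 3
Tile 12: at (1,0), goal (2,3), distance |1-2|+|0-3| = 4
Tile 15: at (1,1), goal (3,2), distance |1-3|+|1-2| = 3
Tile 2: at (1,2), goal (0,1), distance |1-0|+|2-1| = 2
Tile 4: at (1,3), goal (0,3), distance |1-0|+|3-3| = 1
Tile 5: at (2,0), goal (1,0), distance |2-1|+|0-0| = 1
Tile 13: at (2,1), goal (3,0), distance |2-3|+|1-0| = 2
Tile 8: at (2,2), goal (1,3), distance |2-1|+|2-3| = 2
Tile 3: at (2,3), goal (0,2), distance |2-0|+|3-2| = 3
Tile 10: at (3,0), goal (2,1), distance |3-2|+|0-1| = 2
Tile 7: at (3,2), goal (1,2), distance |3-1|+|2-2| = 2
Tile 11: at (3,3), goal (2,2), distance |3-2|+|3-2| = 2
Sum: 2 + 3 + 2 + 3 + 4 + 3 + 2 + 1 + 1 + 2 + 2 + 3 + 2 + 2 + 2 = 34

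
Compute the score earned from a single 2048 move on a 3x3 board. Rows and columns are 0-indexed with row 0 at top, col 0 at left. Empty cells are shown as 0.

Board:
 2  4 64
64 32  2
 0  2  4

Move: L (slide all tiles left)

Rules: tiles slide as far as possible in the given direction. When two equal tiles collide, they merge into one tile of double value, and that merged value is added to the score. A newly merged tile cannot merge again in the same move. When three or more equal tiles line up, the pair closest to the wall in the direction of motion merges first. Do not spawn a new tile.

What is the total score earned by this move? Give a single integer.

Answer: 0

Derivation:
Slide left:
row 0: [2, 4, 64] -> [2, 4, 64]  score +0 (running 0)
row 1: [64, 32, 2] -> [64, 32, 2]  score +0 (running 0)
row 2: [0, 2, 4] -> [2, 4, 0]  score +0 (running 0)
Board after move:
 2  4 64
64 32  2
 2  4  0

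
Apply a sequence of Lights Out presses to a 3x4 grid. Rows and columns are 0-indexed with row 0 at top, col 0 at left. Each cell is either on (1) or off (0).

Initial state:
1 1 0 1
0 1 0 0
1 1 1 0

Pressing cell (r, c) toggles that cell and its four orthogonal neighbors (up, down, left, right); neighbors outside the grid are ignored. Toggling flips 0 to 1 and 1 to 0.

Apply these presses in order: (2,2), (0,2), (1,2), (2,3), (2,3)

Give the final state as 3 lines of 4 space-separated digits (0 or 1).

After press 1 at (2,2):
1 1 0 1
0 1 1 0
1 0 0 1

After press 2 at (0,2):
1 0 1 0
0 1 0 0
1 0 0 1

After press 3 at (1,2):
1 0 0 0
0 0 1 1
1 0 1 1

After press 4 at (2,3):
1 0 0 0
0 0 1 0
1 0 0 0

After press 5 at (2,3):
1 0 0 0
0 0 1 1
1 0 1 1

Answer: 1 0 0 0
0 0 1 1
1 0 1 1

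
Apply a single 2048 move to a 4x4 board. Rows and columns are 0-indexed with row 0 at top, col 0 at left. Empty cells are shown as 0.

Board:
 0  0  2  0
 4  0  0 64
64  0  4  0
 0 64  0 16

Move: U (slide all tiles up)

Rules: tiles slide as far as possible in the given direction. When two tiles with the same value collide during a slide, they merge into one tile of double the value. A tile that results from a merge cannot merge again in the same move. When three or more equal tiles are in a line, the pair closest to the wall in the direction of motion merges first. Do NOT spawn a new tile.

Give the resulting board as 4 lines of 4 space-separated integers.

Slide up:
col 0: [0, 4, 64, 0] -> [4, 64, 0, 0]
col 1: [0, 0, 0, 64] -> [64, 0, 0, 0]
col 2: [2, 0, 4, 0] -> [2, 4, 0, 0]
col 3: [0, 64, 0, 16] -> [64, 16, 0, 0]

Answer:  4 64  2 64
64  0  4 16
 0  0  0  0
 0  0  0  0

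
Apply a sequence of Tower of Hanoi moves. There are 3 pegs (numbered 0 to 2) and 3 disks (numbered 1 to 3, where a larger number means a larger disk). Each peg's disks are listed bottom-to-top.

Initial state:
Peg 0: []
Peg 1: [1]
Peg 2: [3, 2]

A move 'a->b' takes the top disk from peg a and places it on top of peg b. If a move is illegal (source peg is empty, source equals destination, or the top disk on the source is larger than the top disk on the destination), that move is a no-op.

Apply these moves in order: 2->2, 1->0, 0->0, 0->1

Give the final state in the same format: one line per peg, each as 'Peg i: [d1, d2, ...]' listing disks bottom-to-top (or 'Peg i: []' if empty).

After move 1 (2->2):
Peg 0: []
Peg 1: [1]
Peg 2: [3, 2]

After move 2 (1->0):
Peg 0: [1]
Peg 1: []
Peg 2: [3, 2]

After move 3 (0->0):
Peg 0: [1]
Peg 1: []
Peg 2: [3, 2]

After move 4 (0->1):
Peg 0: []
Peg 1: [1]
Peg 2: [3, 2]

Answer: Peg 0: []
Peg 1: [1]
Peg 2: [3, 2]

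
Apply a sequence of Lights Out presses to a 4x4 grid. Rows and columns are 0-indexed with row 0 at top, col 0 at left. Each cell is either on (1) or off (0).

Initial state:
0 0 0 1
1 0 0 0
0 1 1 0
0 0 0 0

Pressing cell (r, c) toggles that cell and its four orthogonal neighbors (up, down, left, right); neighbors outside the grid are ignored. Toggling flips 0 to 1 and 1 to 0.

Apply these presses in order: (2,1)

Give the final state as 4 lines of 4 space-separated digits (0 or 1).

After press 1 at (2,1):
0 0 0 1
1 1 0 0
1 0 0 0
0 1 0 0

Answer: 0 0 0 1
1 1 0 0
1 0 0 0
0 1 0 0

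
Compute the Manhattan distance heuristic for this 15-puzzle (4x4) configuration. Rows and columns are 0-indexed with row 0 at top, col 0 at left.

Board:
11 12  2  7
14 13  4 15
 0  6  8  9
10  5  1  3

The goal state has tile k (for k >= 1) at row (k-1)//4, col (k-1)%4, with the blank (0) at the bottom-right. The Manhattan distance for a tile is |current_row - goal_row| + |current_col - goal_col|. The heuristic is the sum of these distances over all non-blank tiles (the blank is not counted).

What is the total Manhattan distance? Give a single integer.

Answer: 42

Derivation:
Tile 11: (0,0)->(2,2) = 4
Tile 12: (0,1)->(2,3) = 4
Tile 2: (0,2)->(0,1) = 1
Tile 7: (0,3)->(1,2) = 2
Tile 14: (1,0)->(3,1) = 3
Tile 13: (1,1)->(3,0) = 3
Tile 4: (1,2)->(0,3) = 2
Tile 15: (1,3)->(3,2) = 3
Tile 6: (2,1)->(1,1) = 1
Tile 8: (2,2)->(1,3) = 2
Tile 9: (2,3)->(2,0) = 3
Tile 10: (3,0)->(2,1) = 2
Tile 5: (3,1)->(1,0) = 3
Tile 1: (3,2)->(0,0) = 5
Tile 3: (3,3)->(0,2) = 4
Sum: 4 + 4 + 1 + 2 + 3 + 3 + 2 + 3 + 1 + 2 + 3 + 2 + 3 + 5 + 4 = 42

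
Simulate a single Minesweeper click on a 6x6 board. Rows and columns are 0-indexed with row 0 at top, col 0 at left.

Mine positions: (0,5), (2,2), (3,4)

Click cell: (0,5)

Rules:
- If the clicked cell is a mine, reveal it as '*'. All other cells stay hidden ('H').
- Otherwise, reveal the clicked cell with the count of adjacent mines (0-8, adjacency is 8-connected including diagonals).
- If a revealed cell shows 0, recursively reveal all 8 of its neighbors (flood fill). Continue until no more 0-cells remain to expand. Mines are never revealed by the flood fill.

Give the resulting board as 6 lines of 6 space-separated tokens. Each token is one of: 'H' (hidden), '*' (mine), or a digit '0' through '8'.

H H H H H *
H H H H H H
H H H H H H
H H H H H H
H H H H H H
H H H H H H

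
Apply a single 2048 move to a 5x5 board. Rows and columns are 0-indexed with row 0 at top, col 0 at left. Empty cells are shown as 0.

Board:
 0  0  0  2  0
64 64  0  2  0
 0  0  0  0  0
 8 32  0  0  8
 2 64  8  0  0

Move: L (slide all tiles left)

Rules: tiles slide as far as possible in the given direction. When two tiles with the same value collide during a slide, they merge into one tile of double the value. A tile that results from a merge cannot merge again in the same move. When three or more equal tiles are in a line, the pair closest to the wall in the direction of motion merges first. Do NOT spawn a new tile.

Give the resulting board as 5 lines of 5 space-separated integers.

Slide left:
row 0: [0, 0, 0, 2, 0] -> [2, 0, 0, 0, 0]
row 1: [64, 64, 0, 2, 0] -> [128, 2, 0, 0, 0]
row 2: [0, 0, 0, 0, 0] -> [0, 0, 0, 0, 0]
row 3: [8, 32, 0, 0, 8] -> [8, 32, 8, 0, 0]
row 4: [2, 64, 8, 0, 0] -> [2, 64, 8, 0, 0]

Answer:   2   0   0   0   0
128   2   0   0   0
  0   0   0   0   0
  8  32   8   0   0
  2  64   8   0   0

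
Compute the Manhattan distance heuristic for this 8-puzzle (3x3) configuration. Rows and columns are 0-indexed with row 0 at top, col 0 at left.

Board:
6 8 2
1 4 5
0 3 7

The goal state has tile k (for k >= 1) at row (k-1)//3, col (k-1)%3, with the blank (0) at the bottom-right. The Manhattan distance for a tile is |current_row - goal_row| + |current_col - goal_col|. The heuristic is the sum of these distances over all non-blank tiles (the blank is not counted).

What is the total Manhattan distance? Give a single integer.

Answer: 14

Derivation:
Tile 6: (0,0)->(1,2) = 3
Tile 8: (0,1)->(2,1) = 2
Tile 2: (0,2)->(0,1) = 1
Tile 1: (1,0)->(0,0) = 1
Tile 4: (1,1)->(1,0) = 1
Tile 5: (1,2)->(1,1) = 1
Tile 3: (2,1)->(0,2) = 3
Tile 7: (2,2)->(2,0) = 2
Sum: 3 + 2 + 1 + 1 + 1 + 1 + 3 + 2 = 14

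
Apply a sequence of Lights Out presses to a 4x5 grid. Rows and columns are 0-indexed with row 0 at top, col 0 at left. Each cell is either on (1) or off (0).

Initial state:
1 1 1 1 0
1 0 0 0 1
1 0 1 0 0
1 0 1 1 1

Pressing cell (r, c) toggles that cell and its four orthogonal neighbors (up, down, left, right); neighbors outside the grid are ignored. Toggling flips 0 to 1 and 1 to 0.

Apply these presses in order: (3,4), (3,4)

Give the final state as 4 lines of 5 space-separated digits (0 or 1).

After press 1 at (3,4):
1 1 1 1 0
1 0 0 0 1
1 0 1 0 1
1 0 1 0 0

After press 2 at (3,4):
1 1 1 1 0
1 0 0 0 1
1 0 1 0 0
1 0 1 1 1

Answer: 1 1 1 1 0
1 0 0 0 1
1 0 1 0 0
1 0 1 1 1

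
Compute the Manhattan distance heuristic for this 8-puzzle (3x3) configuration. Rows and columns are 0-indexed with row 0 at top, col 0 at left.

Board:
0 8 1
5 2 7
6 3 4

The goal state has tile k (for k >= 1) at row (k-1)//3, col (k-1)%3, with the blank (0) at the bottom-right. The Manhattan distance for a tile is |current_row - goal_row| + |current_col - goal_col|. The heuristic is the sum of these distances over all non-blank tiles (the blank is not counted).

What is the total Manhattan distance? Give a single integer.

Answer: 18

Derivation:
Tile 8: at (0,1), goal (2,1), distance |0-2|+|1-1| = 2
Tile 1: at (0,2), goal (0,0), distance |0-0|+|2-0| = 2
Tile 5: at (1,0), goal (1,1), distance |1-1|+|0-1| = 1
Tile 2: at (1,1), goal (0,1), distance |1-0|+|1-1| = 1
Tile 7: at (1,2), goal (2,0), distance |1-2|+|2-0| = 3
Tile 6: at (2,0), goal (1,2), distance |2-1|+|0-2| = 3
Tile 3: at (2,1), goal (0,2), distance |2-0|+|1-2| = 3
Tile 4: at (2,2), goal (1,0), distance |2-1|+|2-0| = 3
Sum: 2 + 2 + 1 + 1 + 3 + 3 + 3 + 3 = 18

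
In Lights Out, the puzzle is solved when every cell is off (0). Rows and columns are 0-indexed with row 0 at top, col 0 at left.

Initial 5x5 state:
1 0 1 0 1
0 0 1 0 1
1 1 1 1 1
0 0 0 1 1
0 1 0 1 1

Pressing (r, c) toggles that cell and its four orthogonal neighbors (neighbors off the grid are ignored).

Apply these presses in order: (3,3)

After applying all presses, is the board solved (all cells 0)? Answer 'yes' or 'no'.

After press 1 at (3,3):
1 0 1 0 1
0 0 1 0 1
1 1 1 0 1
0 0 1 0 0
0 1 0 0 1

Lights still on: 12

Answer: no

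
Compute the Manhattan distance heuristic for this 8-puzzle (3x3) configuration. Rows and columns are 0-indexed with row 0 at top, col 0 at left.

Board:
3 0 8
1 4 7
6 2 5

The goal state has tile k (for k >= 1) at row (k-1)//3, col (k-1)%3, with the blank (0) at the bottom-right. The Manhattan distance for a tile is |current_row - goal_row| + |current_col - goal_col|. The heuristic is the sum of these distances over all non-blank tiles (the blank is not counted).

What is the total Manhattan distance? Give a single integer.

Answer: 17

Derivation:
Tile 3: (0,0)->(0,2) = 2
Tile 8: (0,2)->(2,1) = 3
Tile 1: (1,0)->(0,0) = 1
Tile 4: (1,1)->(1,0) = 1
Tile 7: (1,2)->(2,0) = 3
Tile 6: (2,0)->(1,2) = 3
Tile 2: (2,1)->(0,1) = 2
Tile 5: (2,2)->(1,1) = 2
Sum: 2 + 3 + 1 + 1 + 3 + 3 + 2 + 2 = 17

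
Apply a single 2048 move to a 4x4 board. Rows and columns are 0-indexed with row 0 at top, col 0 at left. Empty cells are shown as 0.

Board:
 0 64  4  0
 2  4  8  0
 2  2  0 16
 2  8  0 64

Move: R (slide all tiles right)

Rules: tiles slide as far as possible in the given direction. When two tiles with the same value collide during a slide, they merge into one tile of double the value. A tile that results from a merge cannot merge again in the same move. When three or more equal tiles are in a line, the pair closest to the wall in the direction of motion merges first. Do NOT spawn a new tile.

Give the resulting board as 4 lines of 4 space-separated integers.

Answer:  0  0 64  4
 0  2  4  8
 0  0  4 16
 0  2  8 64

Derivation:
Slide right:
row 0: [0, 64, 4, 0] -> [0, 0, 64, 4]
row 1: [2, 4, 8, 0] -> [0, 2, 4, 8]
row 2: [2, 2, 0, 16] -> [0, 0, 4, 16]
row 3: [2, 8, 0, 64] -> [0, 2, 8, 64]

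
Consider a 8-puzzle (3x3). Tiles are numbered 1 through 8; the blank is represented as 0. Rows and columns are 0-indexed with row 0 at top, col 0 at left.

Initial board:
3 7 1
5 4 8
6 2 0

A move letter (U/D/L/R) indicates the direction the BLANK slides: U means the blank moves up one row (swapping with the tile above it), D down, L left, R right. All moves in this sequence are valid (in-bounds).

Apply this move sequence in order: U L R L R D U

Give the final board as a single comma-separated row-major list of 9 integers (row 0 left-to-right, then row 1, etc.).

Answer: 3, 7, 1, 5, 4, 0, 6, 2, 8

Derivation:
After move 1 (U):
3 7 1
5 4 0
6 2 8

After move 2 (L):
3 7 1
5 0 4
6 2 8

After move 3 (R):
3 7 1
5 4 0
6 2 8

After move 4 (L):
3 7 1
5 0 4
6 2 8

After move 5 (R):
3 7 1
5 4 0
6 2 8

After move 6 (D):
3 7 1
5 4 8
6 2 0

After move 7 (U):
3 7 1
5 4 0
6 2 8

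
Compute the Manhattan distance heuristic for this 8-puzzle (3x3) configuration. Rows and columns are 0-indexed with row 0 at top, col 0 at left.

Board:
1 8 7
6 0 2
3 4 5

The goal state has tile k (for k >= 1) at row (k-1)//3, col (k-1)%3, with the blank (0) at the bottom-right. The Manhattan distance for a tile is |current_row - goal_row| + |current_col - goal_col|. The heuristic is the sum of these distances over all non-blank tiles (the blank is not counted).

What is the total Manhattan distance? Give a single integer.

Tile 1: (0,0)->(0,0) = 0
Tile 8: (0,1)->(2,1) = 2
Tile 7: (0,2)->(2,0) = 4
Tile 6: (1,0)->(1,2) = 2
Tile 2: (1,2)->(0,1) = 2
Tile 3: (2,0)->(0,2) = 4
Tile 4: (2,1)->(1,0) = 2
Tile 5: (2,2)->(1,1) = 2
Sum: 0 + 2 + 4 + 2 + 2 + 4 + 2 + 2 = 18

Answer: 18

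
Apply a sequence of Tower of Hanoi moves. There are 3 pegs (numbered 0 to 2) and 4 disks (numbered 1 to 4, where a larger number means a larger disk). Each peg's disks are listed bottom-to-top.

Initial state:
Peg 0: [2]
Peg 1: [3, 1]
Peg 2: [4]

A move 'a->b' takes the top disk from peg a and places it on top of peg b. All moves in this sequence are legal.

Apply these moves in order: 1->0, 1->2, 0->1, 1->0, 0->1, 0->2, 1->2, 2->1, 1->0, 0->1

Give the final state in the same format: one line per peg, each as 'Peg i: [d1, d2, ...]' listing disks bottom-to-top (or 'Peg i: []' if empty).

Answer: Peg 0: []
Peg 1: [1]
Peg 2: [4, 3, 2]

Derivation:
After move 1 (1->0):
Peg 0: [2, 1]
Peg 1: [3]
Peg 2: [4]

After move 2 (1->2):
Peg 0: [2, 1]
Peg 1: []
Peg 2: [4, 3]

After move 3 (0->1):
Peg 0: [2]
Peg 1: [1]
Peg 2: [4, 3]

After move 4 (1->0):
Peg 0: [2, 1]
Peg 1: []
Peg 2: [4, 3]

After move 5 (0->1):
Peg 0: [2]
Peg 1: [1]
Peg 2: [4, 3]

After move 6 (0->2):
Peg 0: []
Peg 1: [1]
Peg 2: [4, 3, 2]

After move 7 (1->2):
Peg 0: []
Peg 1: []
Peg 2: [4, 3, 2, 1]

After move 8 (2->1):
Peg 0: []
Peg 1: [1]
Peg 2: [4, 3, 2]

After move 9 (1->0):
Peg 0: [1]
Peg 1: []
Peg 2: [4, 3, 2]

After move 10 (0->1):
Peg 0: []
Peg 1: [1]
Peg 2: [4, 3, 2]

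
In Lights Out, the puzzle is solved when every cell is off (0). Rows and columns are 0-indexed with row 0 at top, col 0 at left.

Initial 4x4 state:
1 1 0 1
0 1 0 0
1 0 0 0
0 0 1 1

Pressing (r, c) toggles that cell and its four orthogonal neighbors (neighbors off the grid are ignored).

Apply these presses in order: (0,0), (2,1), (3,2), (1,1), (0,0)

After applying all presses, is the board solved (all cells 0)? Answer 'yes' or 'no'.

Answer: no

Derivation:
After press 1 at (0,0):
0 0 0 1
1 1 0 0
1 0 0 0
0 0 1 1

After press 2 at (2,1):
0 0 0 1
1 0 0 0
0 1 1 0
0 1 1 1

After press 3 at (3,2):
0 0 0 1
1 0 0 0
0 1 0 0
0 0 0 0

After press 4 at (1,1):
0 1 0 1
0 1 1 0
0 0 0 0
0 0 0 0

After press 5 at (0,0):
1 0 0 1
1 1 1 0
0 0 0 0
0 0 0 0

Lights still on: 5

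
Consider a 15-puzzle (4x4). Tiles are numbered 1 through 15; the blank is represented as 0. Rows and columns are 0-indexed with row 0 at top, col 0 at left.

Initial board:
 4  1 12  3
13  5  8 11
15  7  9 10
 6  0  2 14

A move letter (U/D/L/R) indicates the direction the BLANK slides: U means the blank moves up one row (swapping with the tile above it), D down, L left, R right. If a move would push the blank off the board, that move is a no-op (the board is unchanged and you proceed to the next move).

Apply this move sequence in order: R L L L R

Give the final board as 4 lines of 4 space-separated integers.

Answer:  4  1 12  3
13  5  8 11
15  7  9 10
 6  0  2 14

Derivation:
After move 1 (R):
 4  1 12  3
13  5  8 11
15  7  9 10
 6  2  0 14

After move 2 (L):
 4  1 12  3
13  5  8 11
15  7  9 10
 6  0  2 14

After move 3 (L):
 4  1 12  3
13  5  8 11
15  7  9 10
 0  6  2 14

After move 4 (L):
 4  1 12  3
13  5  8 11
15  7  9 10
 0  6  2 14

After move 5 (R):
 4  1 12  3
13  5  8 11
15  7  9 10
 6  0  2 14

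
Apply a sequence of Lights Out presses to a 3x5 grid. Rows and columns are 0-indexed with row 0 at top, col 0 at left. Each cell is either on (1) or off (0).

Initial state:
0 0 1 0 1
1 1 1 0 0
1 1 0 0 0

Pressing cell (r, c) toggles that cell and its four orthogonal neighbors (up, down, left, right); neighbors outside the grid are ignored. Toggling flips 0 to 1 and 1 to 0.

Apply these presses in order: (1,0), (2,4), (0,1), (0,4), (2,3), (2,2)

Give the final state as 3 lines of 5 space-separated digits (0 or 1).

After press 1 at (1,0):
1 0 1 0 1
0 0 1 0 0
0 1 0 0 0

After press 2 at (2,4):
1 0 1 0 1
0 0 1 0 1
0 1 0 1 1

After press 3 at (0,1):
0 1 0 0 1
0 1 1 0 1
0 1 0 1 1

After press 4 at (0,4):
0 1 0 1 0
0 1 1 0 0
0 1 0 1 1

After press 5 at (2,3):
0 1 0 1 0
0 1 1 1 0
0 1 1 0 0

After press 6 at (2,2):
0 1 0 1 0
0 1 0 1 0
0 0 0 1 0

Answer: 0 1 0 1 0
0 1 0 1 0
0 0 0 1 0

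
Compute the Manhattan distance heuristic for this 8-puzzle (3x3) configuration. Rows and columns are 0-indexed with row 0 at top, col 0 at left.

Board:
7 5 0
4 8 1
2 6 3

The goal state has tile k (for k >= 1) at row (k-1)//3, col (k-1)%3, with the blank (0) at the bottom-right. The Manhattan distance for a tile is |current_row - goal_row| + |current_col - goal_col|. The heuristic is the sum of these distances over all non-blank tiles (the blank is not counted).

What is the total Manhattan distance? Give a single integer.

Tile 7: at (0,0), goal (2,0), distance |0-2|+|0-0| = 2
Tile 5: at (0,1), goal (1,1), distance |0-1|+|1-1| = 1
Tile 4: at (1,0), goal (1,0), distance |1-1|+|0-0| = 0
Tile 8: at (1,1), goal (2,1), distance |1-2|+|1-1| = 1
Tile 1: at (1,2), goal (0,0), distance |1-0|+|2-0| = 3
Tile 2: at (2,0), goal (0,1), distance |2-0|+|0-1| = 3
Tile 6: at (2,1), goal (1,2), distance |2-1|+|1-2| = 2
Tile 3: at (2,2), goal (0,2), distance |2-0|+|2-2| = 2
Sum: 2 + 1 + 0 + 1 + 3 + 3 + 2 + 2 = 14

Answer: 14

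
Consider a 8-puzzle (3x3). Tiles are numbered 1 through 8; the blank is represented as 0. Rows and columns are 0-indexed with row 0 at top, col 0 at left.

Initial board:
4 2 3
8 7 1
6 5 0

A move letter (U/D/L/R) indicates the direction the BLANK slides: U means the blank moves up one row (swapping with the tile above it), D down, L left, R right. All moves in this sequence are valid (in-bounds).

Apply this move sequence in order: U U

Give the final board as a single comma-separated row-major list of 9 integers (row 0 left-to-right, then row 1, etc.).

Answer: 4, 2, 0, 8, 7, 3, 6, 5, 1

Derivation:
After move 1 (U):
4 2 3
8 7 0
6 5 1

After move 2 (U):
4 2 0
8 7 3
6 5 1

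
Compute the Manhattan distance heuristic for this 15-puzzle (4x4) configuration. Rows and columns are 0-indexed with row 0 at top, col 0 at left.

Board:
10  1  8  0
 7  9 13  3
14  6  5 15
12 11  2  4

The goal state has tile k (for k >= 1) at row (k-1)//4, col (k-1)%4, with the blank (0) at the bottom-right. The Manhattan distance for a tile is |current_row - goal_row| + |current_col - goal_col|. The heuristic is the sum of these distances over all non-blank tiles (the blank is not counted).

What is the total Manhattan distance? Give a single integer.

Answer: 37

Derivation:
Tile 10: (0,0)->(2,1) = 3
Tile 1: (0,1)->(0,0) = 1
Tile 8: (0,2)->(1,3) = 2
Tile 7: (1,0)->(1,2) = 2
Tile 9: (1,1)->(2,0) = 2
Tile 13: (1,2)->(3,0) = 4
Tile 3: (1,3)->(0,2) = 2
Tile 14: (2,0)->(3,1) = 2
Tile 6: (2,1)->(1,1) = 1
Tile 5: (2,2)->(1,0) = 3
Tile 15: (2,3)->(3,2) = 2
Tile 12: (3,0)->(2,3) = 4
Tile 11: (3,1)->(2,2) = 2
Tile 2: (3,2)->(0,1) = 4
Tile 4: (3,3)->(0,3) = 3
Sum: 3 + 1 + 2 + 2 + 2 + 4 + 2 + 2 + 1 + 3 + 2 + 4 + 2 + 4 + 3 = 37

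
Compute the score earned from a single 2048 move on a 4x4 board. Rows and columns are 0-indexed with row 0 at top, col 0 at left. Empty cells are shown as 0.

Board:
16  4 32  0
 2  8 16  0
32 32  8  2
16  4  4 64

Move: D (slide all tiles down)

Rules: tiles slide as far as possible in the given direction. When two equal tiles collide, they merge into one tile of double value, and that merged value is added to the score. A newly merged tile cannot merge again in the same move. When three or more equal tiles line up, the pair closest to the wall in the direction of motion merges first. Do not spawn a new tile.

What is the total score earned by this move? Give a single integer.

Answer: 0

Derivation:
Slide down:
col 0: [16, 2, 32, 16] -> [16, 2, 32, 16]  score +0 (running 0)
col 1: [4, 8, 32, 4] -> [4, 8, 32, 4]  score +0 (running 0)
col 2: [32, 16, 8, 4] -> [32, 16, 8, 4]  score +0 (running 0)
col 3: [0, 0, 2, 64] -> [0, 0, 2, 64]  score +0 (running 0)
Board after move:
16  4 32  0
 2  8 16  0
32 32  8  2
16  4  4 64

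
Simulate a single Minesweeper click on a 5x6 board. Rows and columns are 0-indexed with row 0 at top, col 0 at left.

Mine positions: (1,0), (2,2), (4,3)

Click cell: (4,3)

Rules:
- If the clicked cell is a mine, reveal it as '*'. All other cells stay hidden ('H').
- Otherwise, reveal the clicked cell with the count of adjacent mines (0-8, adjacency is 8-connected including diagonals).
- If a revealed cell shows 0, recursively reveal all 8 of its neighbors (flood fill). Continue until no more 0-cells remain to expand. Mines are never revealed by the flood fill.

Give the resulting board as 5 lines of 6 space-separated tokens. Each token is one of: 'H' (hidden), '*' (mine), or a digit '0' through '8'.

H H H H H H
H H H H H H
H H H H H H
H H H H H H
H H H * H H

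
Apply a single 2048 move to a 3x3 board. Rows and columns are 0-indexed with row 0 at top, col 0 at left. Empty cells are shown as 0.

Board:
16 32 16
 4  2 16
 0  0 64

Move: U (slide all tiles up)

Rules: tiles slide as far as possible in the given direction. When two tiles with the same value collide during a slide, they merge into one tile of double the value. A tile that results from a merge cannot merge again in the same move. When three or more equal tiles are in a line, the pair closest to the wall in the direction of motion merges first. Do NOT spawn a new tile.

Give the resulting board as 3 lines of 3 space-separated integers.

Slide up:
col 0: [16, 4, 0] -> [16, 4, 0]
col 1: [32, 2, 0] -> [32, 2, 0]
col 2: [16, 16, 64] -> [32, 64, 0]

Answer: 16 32 32
 4  2 64
 0  0  0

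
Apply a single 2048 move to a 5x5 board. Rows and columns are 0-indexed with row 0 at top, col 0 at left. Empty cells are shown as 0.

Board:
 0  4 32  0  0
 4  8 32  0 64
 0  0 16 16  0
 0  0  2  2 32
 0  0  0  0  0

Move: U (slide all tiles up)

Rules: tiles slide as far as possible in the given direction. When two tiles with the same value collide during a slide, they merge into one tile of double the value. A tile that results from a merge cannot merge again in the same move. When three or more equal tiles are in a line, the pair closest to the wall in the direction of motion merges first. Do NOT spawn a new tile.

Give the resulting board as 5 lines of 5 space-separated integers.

Answer:  4  4 64 16 64
 0  8 16  2 32
 0  0  2  0  0
 0  0  0  0  0
 0  0  0  0  0

Derivation:
Slide up:
col 0: [0, 4, 0, 0, 0] -> [4, 0, 0, 0, 0]
col 1: [4, 8, 0, 0, 0] -> [4, 8, 0, 0, 0]
col 2: [32, 32, 16, 2, 0] -> [64, 16, 2, 0, 0]
col 3: [0, 0, 16, 2, 0] -> [16, 2, 0, 0, 0]
col 4: [0, 64, 0, 32, 0] -> [64, 32, 0, 0, 0]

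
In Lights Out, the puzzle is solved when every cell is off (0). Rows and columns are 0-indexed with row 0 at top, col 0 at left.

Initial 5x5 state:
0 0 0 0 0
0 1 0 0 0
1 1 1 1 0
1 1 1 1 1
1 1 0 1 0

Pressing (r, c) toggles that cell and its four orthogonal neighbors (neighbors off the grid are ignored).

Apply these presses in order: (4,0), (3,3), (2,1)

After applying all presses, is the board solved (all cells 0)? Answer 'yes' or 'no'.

Answer: yes

Derivation:
After press 1 at (4,0):
0 0 0 0 0
0 1 0 0 0
1 1 1 1 0
0 1 1 1 1
0 0 0 1 0

After press 2 at (3,3):
0 0 0 0 0
0 1 0 0 0
1 1 1 0 0
0 1 0 0 0
0 0 0 0 0

After press 3 at (2,1):
0 0 0 0 0
0 0 0 0 0
0 0 0 0 0
0 0 0 0 0
0 0 0 0 0

Lights still on: 0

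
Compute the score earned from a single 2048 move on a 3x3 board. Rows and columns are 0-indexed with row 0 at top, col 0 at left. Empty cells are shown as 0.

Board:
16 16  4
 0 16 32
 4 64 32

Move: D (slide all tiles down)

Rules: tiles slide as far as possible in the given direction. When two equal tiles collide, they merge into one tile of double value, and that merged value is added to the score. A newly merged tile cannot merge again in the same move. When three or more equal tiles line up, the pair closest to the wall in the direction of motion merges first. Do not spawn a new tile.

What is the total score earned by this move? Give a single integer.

Slide down:
col 0: [16, 0, 4] -> [0, 16, 4]  score +0 (running 0)
col 1: [16, 16, 64] -> [0, 32, 64]  score +32 (running 32)
col 2: [4, 32, 32] -> [0, 4, 64]  score +64 (running 96)
Board after move:
 0  0  0
16 32  4
 4 64 64

Answer: 96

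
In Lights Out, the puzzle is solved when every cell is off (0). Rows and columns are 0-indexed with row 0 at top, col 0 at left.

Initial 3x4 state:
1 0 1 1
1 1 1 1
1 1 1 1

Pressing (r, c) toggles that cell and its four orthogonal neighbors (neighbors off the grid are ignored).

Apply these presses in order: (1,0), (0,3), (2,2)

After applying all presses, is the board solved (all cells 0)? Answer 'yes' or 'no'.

Answer: yes

Derivation:
After press 1 at (1,0):
0 0 1 1
0 0 1 1
0 1 1 1

After press 2 at (0,3):
0 0 0 0
0 0 1 0
0 1 1 1

After press 3 at (2,2):
0 0 0 0
0 0 0 0
0 0 0 0

Lights still on: 0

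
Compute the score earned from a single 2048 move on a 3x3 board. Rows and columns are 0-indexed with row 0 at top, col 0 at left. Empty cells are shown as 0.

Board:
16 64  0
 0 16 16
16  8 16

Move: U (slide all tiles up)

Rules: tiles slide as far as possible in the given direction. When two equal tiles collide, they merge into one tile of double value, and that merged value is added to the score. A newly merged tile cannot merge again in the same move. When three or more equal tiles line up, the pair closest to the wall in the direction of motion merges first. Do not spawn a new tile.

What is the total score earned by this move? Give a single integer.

Answer: 64

Derivation:
Slide up:
col 0: [16, 0, 16] -> [32, 0, 0]  score +32 (running 32)
col 1: [64, 16, 8] -> [64, 16, 8]  score +0 (running 32)
col 2: [0, 16, 16] -> [32, 0, 0]  score +32 (running 64)
Board after move:
32 64 32
 0 16  0
 0  8  0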